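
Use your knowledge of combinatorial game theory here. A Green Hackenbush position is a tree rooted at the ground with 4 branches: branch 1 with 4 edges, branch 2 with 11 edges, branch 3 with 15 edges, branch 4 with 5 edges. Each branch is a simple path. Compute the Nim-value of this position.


The tree has 4 branches from the ground vertex.
In Green Hackenbush, the Nim-value of a simple path of length k is k.
Branch 1: length 4, Nim-value = 4
Branch 2: length 11, Nim-value = 11
Branch 3: length 15, Nim-value = 15
Branch 4: length 5, Nim-value = 5
Total Nim-value = XOR of all branch values:
0 XOR 4 = 4
4 XOR 11 = 15
15 XOR 15 = 0
0 XOR 5 = 5
Nim-value of the tree = 5

5


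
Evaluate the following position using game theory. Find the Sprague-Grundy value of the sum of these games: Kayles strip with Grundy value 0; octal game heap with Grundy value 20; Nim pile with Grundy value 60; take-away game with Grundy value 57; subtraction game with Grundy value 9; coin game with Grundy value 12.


By the Sprague-Grundy theorem, the Grundy value of a sum of games is the XOR of individual Grundy values.
Kayles strip: Grundy value = 0. Running XOR: 0 XOR 0 = 0
octal game heap: Grundy value = 20. Running XOR: 0 XOR 20 = 20
Nim pile: Grundy value = 60. Running XOR: 20 XOR 60 = 40
take-away game: Grundy value = 57. Running XOR: 40 XOR 57 = 17
subtraction game: Grundy value = 9. Running XOR: 17 XOR 9 = 24
coin game: Grundy value = 12. Running XOR: 24 XOR 12 = 20
The combined Grundy value is 20.

20


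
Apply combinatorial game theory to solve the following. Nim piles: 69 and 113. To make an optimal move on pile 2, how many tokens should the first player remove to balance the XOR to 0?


Piles: 69 and 113
Current XOR: 69 XOR 113 = 52 (non-zero, so this is an N-position).
To make the XOR zero, we need to find a move that balances the piles.
For pile 2 (size 113): target = 113 XOR 52 = 69
We reduce pile 2 from 113 to 69.
Tokens removed: 113 - 69 = 44
Verification: 69 XOR 69 = 0

44


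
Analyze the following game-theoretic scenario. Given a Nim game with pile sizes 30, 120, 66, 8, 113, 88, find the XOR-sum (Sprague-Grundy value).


We need the XOR (exclusive or) of all pile sizes.
After XOR-ing pile 1 (size 30): 0 XOR 30 = 30
After XOR-ing pile 2 (size 120): 30 XOR 120 = 102
After XOR-ing pile 3 (size 66): 102 XOR 66 = 36
After XOR-ing pile 4 (size 8): 36 XOR 8 = 44
After XOR-ing pile 5 (size 113): 44 XOR 113 = 93
After XOR-ing pile 6 (size 88): 93 XOR 88 = 5
The Nim-value of this position is 5.

5


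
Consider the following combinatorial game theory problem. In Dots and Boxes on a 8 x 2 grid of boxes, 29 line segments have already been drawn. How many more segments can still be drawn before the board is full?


Grid: 8 x 2 boxes, i.e. 9 rows and 3 columns of dots.
Horizontal edges: (rows + 1) * cols = 9 * 2 = 18
Vertical edges: rows * (cols + 1) = 8 * 3 = 24
Total edges: 18 + 24 = 42
Edges drawn: 29
Remaining: 42 - 29 = 13

13


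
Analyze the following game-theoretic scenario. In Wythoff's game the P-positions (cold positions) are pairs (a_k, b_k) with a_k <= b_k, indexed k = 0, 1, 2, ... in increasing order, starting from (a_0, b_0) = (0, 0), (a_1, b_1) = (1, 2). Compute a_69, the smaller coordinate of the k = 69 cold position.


By Wythoff's theorem, a_k = floor(k * phi) and b_k = floor(k * phi^2) = a_k + k, where phi = (1 + sqrt(5))/2 is the golden ratio.
phi = (1 + sqrt(5))/2 = 1.618034
k = 69
k * phi = 69 * 1.618034 = 111.644345
a_69 = floor(k * phi) = 111

111


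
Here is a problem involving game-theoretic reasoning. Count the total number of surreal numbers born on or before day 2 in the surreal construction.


Day 0: {|} = 0 is born. Count = 1.
Day n: the number of surreal numbers born by day n is 2^(n+1) - 1.
By day 0: 2^1 - 1 = 1
By day 1: 2^2 - 1 = 3
By day 2: 2^3 - 1 = 7
By day 2: 7 surreal numbers.

7


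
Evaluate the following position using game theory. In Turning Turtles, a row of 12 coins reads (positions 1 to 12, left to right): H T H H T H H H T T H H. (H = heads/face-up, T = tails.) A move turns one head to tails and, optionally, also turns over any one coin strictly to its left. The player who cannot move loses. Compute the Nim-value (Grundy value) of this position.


Coins: H T H H T H H H T T H H
Key fact: a single head at position k behaves exactly like a Nim heap of size k (turning it to T and optionally flipping a coin at j < k corresponds to moving the heap from k to j, or to 0), and heads combine as a disjunctive sum (two heads at the same place would cancel, matching j XOR j = 0). So the Nim-value is the XOR of the 1-indexed positions of the heads.
Face-up positions (1-indexed): [1, 3, 4, 6, 7, 8, 11, 12]
XOR 0 with 1: 0 XOR 1 = 1
XOR 1 with 3: 1 XOR 3 = 2
XOR 2 with 4: 2 XOR 4 = 6
XOR 6 with 6: 6 XOR 6 = 0
XOR 0 with 7: 0 XOR 7 = 7
XOR 7 with 8: 7 XOR 8 = 15
XOR 15 with 11: 15 XOR 11 = 4
XOR 4 with 12: 4 XOR 12 = 8
Nim-value = 8

8


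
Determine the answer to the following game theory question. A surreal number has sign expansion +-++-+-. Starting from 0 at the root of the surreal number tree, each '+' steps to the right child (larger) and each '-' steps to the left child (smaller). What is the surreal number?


Sign expansion: +-++-+-
Rule: track bounds (lo, hi), initially (-inf, +inf). On '+', the current value becomes lo and we move to the simplest number in (value, hi): value + 1 if hi = +inf, otherwise the midpoint (value + hi)/2. On '-', the current value becomes hi and we move to value - 1 if lo = -inf, otherwise the midpoint (lo + value)/2.
Start at 0.
Step 1: sign = +, move right. Bounds: (0, +inf). Value = 1
Step 2: sign = -, move left. Bounds: (0, 1). Value = 1/2
Step 3: sign = +, move right. Bounds: (1/2, 1). Value = 3/4
Step 4: sign = +, move right. Bounds: (3/4, 1). Value = 7/8
Step 5: sign = -, move left. Bounds: (3/4, 7/8). Value = 13/16
Step 6: sign = +, move right. Bounds: (13/16, 7/8). Value = 27/32
Step 7: sign = -, move left. Bounds: (13/16, 27/32). Value = 53/64
The surreal number with sign expansion +-++-+- is 53/64.

53/64


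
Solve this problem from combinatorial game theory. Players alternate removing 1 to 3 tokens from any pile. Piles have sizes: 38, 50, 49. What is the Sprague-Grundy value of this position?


Subtraction set: {1, 2, 3}
For this subtraction set, G(n) = n mod 4 (period = max + 1 = 4).
Pile 1 (size 38): G(38) = 38 mod 4 = 2
Pile 2 (size 50): G(50) = 50 mod 4 = 2
Pile 3 (size 49): G(49) = 49 mod 4 = 1
Total Grundy value = XOR of all: 2 XOR 2 XOR 1 = 1

1


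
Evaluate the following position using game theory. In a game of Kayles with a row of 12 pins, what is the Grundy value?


Kayles: a move removes 1 or 2 adjacent pins from a contiguous row.
Removing pins from a row of k leaves two independent rows (a, b) with a + b = k - 1 (one pin) or a + b = k - 2 (two pins); an end removal gives a = 0.
By Sprague-Grundy, G(k) = mex{ G(a) XOR G(b) } over all these splits. G(0) = 0.
G(1): splits (0,0):0^0=0 -> mex({0}) = 1
G(2): splits (0,1):0^1=1 (0,0):0^0=0 -> mex({0, 1}) = 2
G(3): splits (0,2):0^2=2 (1,1):1^1=0 (0,1):0^1=1 -> mex({0, 1, 2}) = 3
G(4): splits (0,3):0^3=3 (1,2):1^2=3 (0,2):0^2=2 (1,1):1^1=0 -> mex({0, 2, 3}) = 1
G(5): splits (0,4):0^1=1 (1,3):1^3=2 (2,2):2^2=0 (0,3):0^3=3 (1,2):1^2=3 -> mex({0, 1, 2, 3}) = 4
G(6) = mex({0, 1, 2, 4}) = 3
G(7) = mex({0, 1, 3, 4, 5}) = 2
G(8) = mex({0, 2, 3, 5, 6}) = 1
G(9) = mex({0, 1, 2, 3, 6, 7}) = 4
G(10) = mex({0, 1, 3, 4, 5, 7}) = 2
G(11) = mex({0, 1, 2, 3, 4, 5}) = 6
G(12) = mex({0, 1, 2, 3, 5, 6, 7}) = 4
Therefore G(12) = 4.

4


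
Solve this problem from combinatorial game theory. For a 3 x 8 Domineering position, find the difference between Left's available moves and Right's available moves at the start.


Board is 3 x 8 (rows x cols).
Left (vertical) placements: (rows-1) * cols = 2 * 8 = 16
Right (horizontal) placements: rows * (cols-1) = 3 * 7 = 21
Advantage = Left - Right = 16 - 21 = -5

-5


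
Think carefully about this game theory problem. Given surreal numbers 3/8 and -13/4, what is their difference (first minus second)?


x = 3/8, y = -13/4
Converting to common denominator: 8
x = 3/8, y = -26/8
x - y = 3/8 - -13/4 = 29/8

29/8


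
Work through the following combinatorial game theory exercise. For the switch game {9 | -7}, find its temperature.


The game is {9 | -7}, a switch {a | b} with numbers a > b.
Cooling {a | b} by t gives {a - t | b + t}, which stops being hot when a - t = b + t, i.e. at t = (a - b)/2. So the temperature of a switch is (a - b)/2.
Temperature = (Left option - Right option) / 2
= (9 - (-7)) / 2
= 16 / 2
= 8

8


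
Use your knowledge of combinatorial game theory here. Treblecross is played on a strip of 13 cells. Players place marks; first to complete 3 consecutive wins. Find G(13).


Treblecross: place X on empty cells; 3-in-a-row wins.
Playing within two cells of an existing X lets the opponent win at once, so sensible play treats the cells i-2..i+2 around each X as dead. The player left with no safe cell loses, so this is a normal-play take-away game on strips of safe cells.
Placing X at cell i (0-indexed) of a strip of k safe cells leaves independent strips of sizes max(0, i-2) and max(0, k-i-3). Hence G(k) = mex{ G(max(0,i-2)) XOR G(max(0,k-i-3)) : 0 <= i < k }, with G(0) = 0.
G(1): splits (0,0):0^0=0 -> mex({0}) = 1
G(2): splits (0,0):0^0=0 -> mex({0}) = 1
G(3): splits (0,0):0^0=0 -> mex({0}) = 1
G(4): splits (0,1):0^1=1 (0,0):0^0=0 -> mex({0, 1}) = 2
G(5): splits (0,2):0^1=1 (0,1):0^1=1 (0,0):0^0=0 -> mex({0, 1}) = 2
G(6) = mex({1}) = 0
G(7) = mex({0, 1, 2}) = 3
G(8) = mex({0, 1, 2}) = 3
G(9) = mex({0, 2}) = 1
G(10) = mex({0, 2, 3}) = 1
G(11) = mex({0, 3}) = 1
G(12) = mex({1, 3}) = 0
G(13) = mex({0, 1, 2, 3}) = 4
Therefore G(13) = 4.

4


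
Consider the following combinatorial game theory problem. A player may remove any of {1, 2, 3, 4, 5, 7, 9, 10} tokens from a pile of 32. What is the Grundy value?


The subtraction set is S = {1, 2, 3, 4, 5, 7, 9, 10}.
G(k) = mex{ G(k - s) : s in S, s <= k }. We compute iteratively: G(0) = 0.
G(1) = mex({0}) = 1
G(2) = mex({0, 1}) = 2
G(3) = mex({0, 1, 2}) = 3
G(4) = mex({0, 1, 2, 3}) = 4
G(5) = mex({0, 1, 2, 3, 4}) = 5
G(6) = mex({1, 2, 3, 4, 5}) = 0
G(7) = mex({0, 2, 3, 4, 5}) = 1
G(8) = mex({0, 1, 3, 4, 5}) = 2
G(9) = mex({0, 1, 2, 4, 5}) = 3
G(10) = mex({0, 1, 2, 3, 5}) = 4
G(11) = mex({0, 1, 2, 3, 4}) = 5
G(12) = mex({1, 2, 3, 4, 5}) = 0
G(13) = mex({0, 2, 3, 4, 5}) = 1
G(14) = mex({0, 1, 3, 4, 5}) = 2
G(15) = mex({0, 1, 2, 4, 5}) = 3
Observe that G(6)..G(15) = 0, 1, 2, 3, 4, 5, 0, 1, 2, 3 repeats G(0)..G(9) = 0, 1, 2, 3, 4, 5, 0, 1, 2, 3.
For k >= max(S) = 10, G(k) is determined by the previous 10 values G(k-10)..G(k-1); a window of 10 consecutive values has recurred shifted by 6, so by induction G(k + 6) = G(k) for all k >= 0: the sequence is periodic from the start with period 6.
One period: G(0..5) = 0, 1, 2, 3, 4, 5.
32 mod 6 = 2, so G(32) = G(2) = 2.

2


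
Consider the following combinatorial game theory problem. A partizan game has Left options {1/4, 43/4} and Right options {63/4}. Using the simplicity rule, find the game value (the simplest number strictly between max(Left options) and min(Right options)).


Left options: {1/4, 43/4}, max = 43/4
Right options: {63/4}, min = 63/4
All options are numbers and max(Left) < min(Right), so by the simplicity theorem the value is the simplest (earliest-born) number strictly between 43/4 and 63/4.
Integers 11 through 15 all lie strictly between 43/4 and 63/4.
Among integers, the simplest (lowest birthday = smallest |n|; 0 is born on day 0, +-n on day n) is 11.
No non-integer in the interval can be simpler: if x is a non-integer in the interval, then floor(x) or ceil(x) also lies in the interval (the interval contains an integer), and both are proper prefixes of x's sign expansion, i.e. born earlier. So the game value is 11.
Game value = 11

11


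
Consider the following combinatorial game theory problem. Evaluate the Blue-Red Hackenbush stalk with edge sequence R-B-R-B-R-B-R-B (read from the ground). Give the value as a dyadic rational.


Edges (from ground): R-B-R-B-R-B-R-B
By Berlekamp's sign-expansion rule, a Blue-Red Hackenbush stalk has the value of the surreal number whose sign sequence is the edge sequence with B -> + and R -> -.
Sign sequence: -+-+-+-+
Trace the sign expansion in the surreal number tree, starting from 0:
Edge 1: R (sign -) -> bounds (-inf, 0), value = -1
Edge 2: B (sign +) -> bounds (-1, 0), value = -1/2
Edge 3: R (sign -) -> bounds (-1, -1/2), value = -3/4
Edge 4: B (sign +) -> bounds (-3/4, -1/2), value = -5/8
Edge 5: R (sign -) -> bounds (-3/4, -5/8), value = -11/16
Edge 6: B (sign +) -> bounds (-11/16, -5/8), value = -21/32
Edge 7: R (sign -) -> bounds (-11/16, -21/32), value = -43/64
Edge 8: B (sign +) -> bounds (-43/64, -21/32), value = -85/128
Game value = -85/128

-85/128


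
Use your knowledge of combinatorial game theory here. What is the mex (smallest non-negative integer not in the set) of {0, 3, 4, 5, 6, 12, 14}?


Set = {0, 3, 4, 5, 6, 12, 14}
0 is in the set.
1 is NOT in the set. This is the mex.
mex = 1

1


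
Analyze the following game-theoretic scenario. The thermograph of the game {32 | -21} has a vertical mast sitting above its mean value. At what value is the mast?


Game = {32 | -21}, a switch {a | b} with numbers a > b.
Its thermograph has left wall a - t and right wall b + t, which meet at t = (a - b)/2, where both equal (a + b)/2. So the mast (mean value) is at (a + b)/2.
Mean = (32 + (-21))/2 = 11/2 = 11/2

11/2


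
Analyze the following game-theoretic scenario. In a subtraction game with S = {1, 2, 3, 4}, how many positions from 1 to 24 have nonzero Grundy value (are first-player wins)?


Subtraction set S = {1, 2, 3, 4}, so G(n) = n mod 5.
G(n) = 0 when n is a multiple of 5.
Multiples of 5 in [1, 24]: 4
N-positions (nonzero Grundy) = 24 - 4 = 20

20


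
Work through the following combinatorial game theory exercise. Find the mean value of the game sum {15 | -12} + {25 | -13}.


G1 = {15 | -12}, G2 = {25 | -13}
Each is a switch {a | b} with numbers a > b; its mean value is (a + b)/2, and mean value is additive over game sums: m(G1 + G2) = m(G1) + m(G2).
Mean of G1 = (15 + (-12))/2 = 3/2 = 3/2
Mean of G2 = (25 + (-13))/2 = 12/2 = 6
Mean of G1 + G2 = 3/2 + 6 = 15/2

15/2


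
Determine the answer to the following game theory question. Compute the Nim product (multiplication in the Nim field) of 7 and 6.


Nim multiplication is bilinear over XOR: (u XOR v) * w = (u*w) XOR (v*w).
So we split each operand into its bit components and XOR the pairwise Nim products.
7 = 1 + 2 + 4 (as XOR of powers of 2).
6 = 2 + 4 (as XOR of powers of 2).
Using the standard Nim-product table on single bits:
  2*2 = 3,   2*4 = 8,   2*8 = 12,
  4*4 = 6,   4*8 = 11,  8*8 = 13,
and  1*x = x (identity), k*l = l*k (commutative).
Pairwise Nim products:
  1 * 2 = 2
  1 * 4 = 4
  2 * 2 = 3
  2 * 4 = 8
  4 * 2 = 8
  4 * 4 = 6
XOR them: 2 XOR 4 XOR 3 XOR 8 XOR 8 XOR 6 = 3.
Result: 7 * 6 = 3 (in Nim).

3


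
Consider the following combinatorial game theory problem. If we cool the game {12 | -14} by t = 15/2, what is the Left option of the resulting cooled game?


Original game: {12 | -14} (a switch {a | b} with a > b).
Cooling by t (for t below the temperature (a - b)/2 = 13) taxes each move by t: {a | b} cooled by t is {a - t | b + t}.
Cooling amount: t = 15/2
Cooled Left option: 12 - 15/2 = 9/2
Cooled Right option: -14 + 15/2 = -13/2
Cooled game: {9/2 | -13/2}
Left option = 9/2

9/2


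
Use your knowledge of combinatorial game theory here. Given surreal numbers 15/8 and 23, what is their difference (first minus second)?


x = 15/8, y = 23
Converting to common denominator: 8
x = 15/8, y = 184/8
x - y = 15/8 - 23 = -169/8

-169/8


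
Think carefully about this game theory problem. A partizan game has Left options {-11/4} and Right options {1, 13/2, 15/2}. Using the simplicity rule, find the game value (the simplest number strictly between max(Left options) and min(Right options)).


Left options: {-11/4}, max = -11/4
Right options: {1, 13/2, 15/2}, min = 1
All options are numbers and max(Left) < min(Right), so by the simplicity theorem the value is the simplest (earliest-born) number strictly between -11/4 and 1.
Integers -2 through 0 all lie strictly between -11/4 and 1.
Among integers, the simplest (lowest birthday = smallest |n|; 0 is born on day 0, +-n on day n) is 0.
No non-integer in the interval can be simpler: if x is a non-integer in the interval, then floor(x) or ceil(x) also lies in the interval (the interval contains an integer), and both are proper prefixes of x's sign expansion, i.e. born earlier. So the game value is 0.
Game value = 0

0


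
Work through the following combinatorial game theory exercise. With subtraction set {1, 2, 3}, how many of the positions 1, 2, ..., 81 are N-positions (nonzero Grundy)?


Subtraction set S = {1, 2, 3}, so G(n) = n mod 4.
G(n) = 0 when n is a multiple of 4.
Multiples of 4 in [1, 81]: 20
N-positions (nonzero Grundy) = 81 - 20 = 61

61


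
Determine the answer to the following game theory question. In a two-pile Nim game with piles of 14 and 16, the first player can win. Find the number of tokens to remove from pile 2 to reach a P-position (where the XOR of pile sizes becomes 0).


Piles: 14 and 16
Current XOR: 14 XOR 16 = 30 (non-zero, so this is an N-position).
To make the XOR zero, we need to find a move that balances the piles.
For pile 2 (size 16): target = 16 XOR 30 = 14
We reduce pile 2 from 16 to 14.
Tokens removed: 16 - 14 = 2
Verification: 14 XOR 14 = 0

2


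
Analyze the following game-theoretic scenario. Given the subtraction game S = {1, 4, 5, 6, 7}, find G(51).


The subtraction set is S = {1, 4, 5, 6, 7}.
G(k) = mex{ G(k - s) : s in S, s <= k }. We compute iteratively: G(0) = 0.
G(1) = mex({0}) = 1
G(2) = mex({1}) = 0
G(3) = mex({0}) = 1
G(4) = mex({0, 1}) = 2
G(5) = mex({0, 1, 2}) = 3
G(6) = mex({0, 1, 3}) = 2
G(7) = mex({0, 1, 2}) = 3
G(8) = mex({0, 1, 2, 3}) = 4
G(9) = mex({0, 1, 2, 3, 4}) = 5
G(10) = mex({1, 2, 3, 5}) = 0
G(11) = mex({0, 2, 3}) = 1
G(12) = mex({1, 2, 3, 4}) = 0
G(13) = mex({0, 2, 3, 4, 5}) = 1
G(14) = mex({0, 1, 3, 4, 5}) = 2
G(15) = mex({0, 1, 2, 4, 5}) = 3
G(16) = mex({0, 1, 3, 5}) = 2
Observe that G(10)..G(16) = 0, 1, 0, 1, 2, 3, 2 repeats G(0)..G(6) = 0, 1, 0, 1, 2, 3, 2.
For k >= max(S) = 7, G(k) is determined by the previous 7 values G(k-7)..G(k-1); a window of 7 consecutive values has recurred shifted by 10, so by induction G(k + 10) = G(k) for all k >= 0: the sequence is periodic from the start with period 10.
One period: G(0..9) = 0, 1, 0, 1, 2, 3, 2, 3, 4, 5.
51 mod 10 = 1, so G(51) = G(1) = 1.

1


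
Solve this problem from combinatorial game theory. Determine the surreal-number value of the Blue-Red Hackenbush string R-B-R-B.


Edges (from ground): R-B-R-B
By Berlekamp's sign-expansion rule, a Blue-Red Hackenbush stalk has the value of the surreal number whose sign sequence is the edge sequence with B -> + and R -> -.
Sign sequence: -+-+
Trace the sign expansion in the surreal number tree, starting from 0:
Edge 1: R (sign -) -> bounds (-inf, 0), value = -1
Edge 2: B (sign +) -> bounds (-1, 0), value = -1/2
Edge 3: R (sign -) -> bounds (-1, -1/2), value = -3/4
Edge 4: B (sign +) -> bounds (-3/4, -1/2), value = -5/8
Game value = -5/8

-5/8


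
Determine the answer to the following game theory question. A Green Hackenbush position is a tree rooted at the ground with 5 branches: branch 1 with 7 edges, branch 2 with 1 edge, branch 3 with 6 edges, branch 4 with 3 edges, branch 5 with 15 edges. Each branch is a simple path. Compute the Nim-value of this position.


The tree has 5 branches from the ground vertex.
In Green Hackenbush, the Nim-value of a simple path of length k is k.
Branch 1: length 7, Nim-value = 7
Branch 2: length 1, Nim-value = 1
Branch 3: length 6, Nim-value = 6
Branch 4: length 3, Nim-value = 3
Branch 5: length 15, Nim-value = 15
Total Nim-value = XOR of all branch values:
0 XOR 7 = 7
7 XOR 1 = 6
6 XOR 6 = 0
0 XOR 3 = 3
3 XOR 15 = 12
Nim-value of the tree = 12

12


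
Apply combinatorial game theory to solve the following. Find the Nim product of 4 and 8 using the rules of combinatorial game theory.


Nim multiplication is bilinear over XOR: (u XOR v) * w = (u*w) XOR (v*w).
So we split each operand into its bit components and XOR the pairwise Nim products.
4 = 4 (as XOR of powers of 2).
8 = 8 (as XOR of powers of 2).
Using the standard Nim-product table on single bits:
  2*2 = 3,   2*4 = 8,   2*8 = 12,
  4*4 = 6,   4*8 = 11,  8*8 = 13,
and  1*x = x (identity), k*l = l*k (commutative).
Pairwise Nim products:
  4 * 8 = 11
XOR them: 11 = 11.
Result: 4 * 8 = 11 (in Nim).

11


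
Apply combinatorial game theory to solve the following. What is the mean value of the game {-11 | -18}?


Game = {-11 | -18}, a switch {a | b} with numbers a > b.
Its thermograph has left wall a - t and right wall b + t, which meet at t = (a - b)/2, where both equal (a + b)/2. So the mast (mean value) is at (a + b)/2.
Mean = (-11 + (-18))/2 = -29/2 = -29/2

-29/2


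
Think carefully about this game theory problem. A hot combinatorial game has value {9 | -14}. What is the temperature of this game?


The game is {9 | -14}, a switch {a | b} with numbers a > b.
Cooling {a | b} by t gives {a - t | b + t}, which stops being hot when a - t = b + t, i.e. at t = (a - b)/2. So the temperature of a switch is (a - b)/2.
Temperature = (Left option - Right option) / 2
= (9 - (-14)) / 2
= 23 / 2
= 23/2

23/2


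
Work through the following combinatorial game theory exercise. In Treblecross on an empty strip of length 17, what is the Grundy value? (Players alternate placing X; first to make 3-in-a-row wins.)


Treblecross: place X on empty cells; 3-in-a-row wins.
Playing within two cells of an existing X lets the opponent win at once, so sensible play treats the cells i-2..i+2 around each X as dead. The player left with no safe cell loses, so this is a normal-play take-away game on strips of safe cells.
Placing X at cell i (0-indexed) of a strip of k safe cells leaves independent strips of sizes max(0, i-2) and max(0, k-i-3). Hence G(k) = mex{ G(max(0,i-2)) XOR G(max(0,k-i-3)) : 0 <= i < k }, with G(0) = 0.
G(1): splits (0,0):0^0=0 -> mex({0}) = 1
G(2): splits (0,0):0^0=0 -> mex({0}) = 1
G(3): splits (0,0):0^0=0 -> mex({0}) = 1
G(4): splits (0,1):0^1=1 (0,0):0^0=0 -> mex({0, 1}) = 2
G(5): splits (0,2):0^1=1 (0,1):0^1=1 (0,0):0^0=0 -> mex({0, 1}) = 2
G(6) = mex({1}) = 0
G(7) = mex({0, 1, 2}) = 3
G(8) = mex({0, 1, 2}) = 3
G(9) = mex({0, 2}) = 1
G(10) = mex({0, 2, 3}) = 1
G(11) = mex({0, 3}) = 1
G(12) = mex({1, 3}) = 0
G(13) = mex({0, 1, 2, 3}) = 4
G(14) = mex({0, 1, 2}) = 3
G(15) = mex({0, 1, 2}) = 3
G(16) = mex({0, 1, 2, 4}) = 3
G(17) = mex({0, 1, 3, 4}) = 2
Therefore G(17) = 2.

2


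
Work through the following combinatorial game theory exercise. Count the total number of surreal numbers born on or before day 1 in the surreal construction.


Day 0: {|} = 0 is born. Count = 1.
Day n: the number of surreal numbers born by day n is 2^(n+1) - 1.
By day 0: 2^1 - 1 = 1
By day 1: 2^2 - 1 = 3
By day 1: 3 surreal numbers.

3


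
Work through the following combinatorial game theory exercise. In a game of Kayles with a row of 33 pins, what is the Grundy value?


Kayles: a move removes 1 or 2 adjacent pins from a contiguous row.
Removing pins from a row of k leaves two independent rows (a, b) with a + b = k - 1 (one pin) or a + b = k - 2 (two pins); an end removal gives a = 0.
By Sprague-Grundy, G(k) = mex{ G(a) XOR G(b) } over all these splits. G(0) = 0.
G(1): splits (0,0):0^0=0 -> mex({0}) = 1
G(2): splits (0,1):0^1=1 (0,0):0^0=0 -> mex({0, 1}) = 2
G(3): splits (0,2):0^2=2 (1,1):1^1=0 (0,1):0^1=1 -> mex({0, 1, 2}) = 3
G(4): splits (0,3):0^3=3 (1,2):1^2=3 (0,2):0^2=2 (1,1):1^1=0 -> mex({0, 2, 3}) = 1
G(5): splits (0,4):0^1=1 (1,3):1^3=2 (2,2):2^2=0 (0,3):0^3=3 (1,2):1^2=3 -> mex({0, 1, 2, 3}) = 4
G(6) = mex({0, 1, 2, 4}) = 3
G(7) = mex({0, 1, 3, 4, 5}) = 2
G(8) = mex({0, 2, 3, 5, 6}) = 1
G(9) = mex({0, 1, 2, 3, 6, 7}) = 4
G(10) = mex({0, 1, 3, 4, 5, 7}) = 2
G(11) = mex({0, 1, 2, 3, 4, 5}) = 6
G(12) = mex({0, 1, 2, 3, 5, 6, 7}) = 4
G(13) = mex({0, 2, 3, 4, 6, 7}) = 1
G(14) = mex({0, 1, 4, 5, 6, 7}) = 2
G(15) = mex({0, 1, 2, 3, 4, 5, 6}) = 7
G(16) = mex({0, 2, 3, 5, 6, 7}) = 1
G(17) = mex({0, 1, 2, 3, 5, 6, 7}) = 4
G(18) = mex({0, 1, 2, 4, 5, 6}) = 3
G(19) = mex({0, 1, 3, 4, 5, 7}) = 2
G(20) = mex({0, 2, 3, 4, 5, 6, 7}) = 1
G(21) = mex({0, 1, 2, 3, 5, 6, 7}) = 4
G(22) = mex({0, 1, 2, 3, 4, 5, 7}) = 6
G(23) = mex({0, 1, 2, 3, 4, 5, 6}) = 7
G(24) = mex({0, 1, 2, 3, 5, 6, 7}) = 4
G(25) = mex({0, 2, 3, 4, 6, 7}) = 1
G(26) = mex({0, 1, 3, 4, 5, 6, 7}) = 2
G(27) = mex({0, 1, 2, 3, 4, 5, 6, 7}) = 8
G(28) = mex({0, 1, 2, 3, 4, 6, 7, 8}) = 5
G(29) = mex({0, 1, 2, 3, 5, 6, 7, 8, 9}) = 4
G(30) = mex({0, 1, 2, 3, 4, 5, 6, 9, 10}) = 7
G(31) = mex({0, 1, 3, 4, 5, 7, 10, 11}) = 2
G(32) = mex({0, 2, 3, 4, 5, 6, 7, 9, 11}) = 1
G(33) = mex({0, 1, 2, 3, 4, 5, 6, 7, 9, 12}) = 8
Therefore G(33) = 8.

8


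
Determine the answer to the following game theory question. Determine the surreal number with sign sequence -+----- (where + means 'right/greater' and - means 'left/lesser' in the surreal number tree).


Sign expansion: -+-----
Rule: track bounds (lo, hi), initially (-inf, +inf). On '+', the current value becomes lo and we move to the simplest number in (value, hi): value + 1 if hi = +inf, otherwise the midpoint (value + hi)/2. On '-', the current value becomes hi and we move to value - 1 if lo = -inf, otherwise the midpoint (lo + value)/2.
Start at 0.
Step 1: sign = -, move left. Bounds: (-inf, 0). Value = -1
Step 2: sign = +, move right. Bounds: (-1, 0). Value = -1/2
Step 3: sign = -, move left. Bounds: (-1, -1/2). Value = -3/4
Step 4: sign = -, move left. Bounds: (-1, -3/4). Value = -7/8
Step 5: sign = -, move left. Bounds: (-1, -7/8). Value = -15/16
Step 6: sign = -, move left. Bounds: (-1, -15/16). Value = -31/32
Step 7: sign = -, move left. Bounds: (-1, -31/32). Value = -63/64
The surreal number with sign expansion -+----- is -63/64.

-63/64


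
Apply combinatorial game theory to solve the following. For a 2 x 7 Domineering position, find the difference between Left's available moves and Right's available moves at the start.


Board is 2 x 7 (rows x cols).
Left (vertical) placements: (rows-1) * cols = 1 * 7 = 7
Right (horizontal) placements: rows * (cols-1) = 2 * 6 = 12
Advantage = Left - Right = 7 - 12 = -5

-5


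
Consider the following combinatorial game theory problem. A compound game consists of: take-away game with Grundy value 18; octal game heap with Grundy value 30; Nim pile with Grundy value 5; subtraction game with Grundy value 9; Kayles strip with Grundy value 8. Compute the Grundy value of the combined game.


By the Sprague-Grundy theorem, the Grundy value of a sum of games is the XOR of individual Grundy values.
take-away game: Grundy value = 18. Running XOR: 0 XOR 18 = 18
octal game heap: Grundy value = 30. Running XOR: 18 XOR 30 = 12
Nim pile: Grundy value = 5. Running XOR: 12 XOR 5 = 9
subtraction game: Grundy value = 9. Running XOR: 9 XOR 9 = 0
Kayles strip: Grundy value = 8. Running XOR: 0 XOR 8 = 8
The combined Grundy value is 8.

8


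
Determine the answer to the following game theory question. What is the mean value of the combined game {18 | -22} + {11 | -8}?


G1 = {18 | -22}, G2 = {11 | -8}
Each is a switch {a | b} with numbers a > b; its mean value is (a + b)/2, and mean value is additive over game sums: m(G1 + G2) = m(G1) + m(G2).
Mean of G1 = (18 + (-22))/2 = -4/2 = -2
Mean of G2 = (11 + (-8))/2 = 3/2 = 3/2
Mean of G1 + G2 = -2 + 3/2 = -1/2

-1/2


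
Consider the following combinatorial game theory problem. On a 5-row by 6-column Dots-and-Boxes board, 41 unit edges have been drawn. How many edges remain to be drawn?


Grid: 5 x 6 boxes, i.e. 6 rows and 7 columns of dots.
Horizontal edges: (rows + 1) * cols = 6 * 6 = 36
Vertical edges: rows * (cols + 1) = 5 * 7 = 35
Total edges: 36 + 35 = 71
Edges drawn: 41
Remaining: 71 - 41 = 30

30


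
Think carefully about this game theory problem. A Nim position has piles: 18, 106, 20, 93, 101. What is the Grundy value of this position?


We need the XOR (exclusive or) of all pile sizes.
After XOR-ing pile 1 (size 18): 0 XOR 18 = 18
After XOR-ing pile 2 (size 106): 18 XOR 106 = 120
After XOR-ing pile 3 (size 20): 120 XOR 20 = 108
After XOR-ing pile 4 (size 93): 108 XOR 93 = 49
After XOR-ing pile 5 (size 101): 49 XOR 101 = 84
The Nim-value of this position is 84.

84


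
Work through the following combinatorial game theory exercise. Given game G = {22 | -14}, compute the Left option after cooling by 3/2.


Original game: {22 | -14} (a switch {a | b} with a > b).
Cooling by t (for t below the temperature (a - b)/2 = 18) taxes each move by t: {a | b} cooled by t is {a - t | b + t}.
Cooling amount: t = 3/2
Cooled Left option: 22 - 3/2 = 41/2
Cooled Right option: -14 + 3/2 = -25/2
Cooled game: {41/2 | -25/2}
Left option = 41/2

41/2


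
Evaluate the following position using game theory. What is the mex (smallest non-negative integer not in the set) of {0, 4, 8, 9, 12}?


Set = {0, 4, 8, 9, 12}
0 is in the set.
1 is NOT in the set. This is the mex.
mex = 1

1


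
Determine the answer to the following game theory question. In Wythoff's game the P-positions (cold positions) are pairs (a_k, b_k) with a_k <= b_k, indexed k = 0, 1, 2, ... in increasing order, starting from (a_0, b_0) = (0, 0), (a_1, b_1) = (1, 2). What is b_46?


By Wythoff's theorem, a_k = floor(k * phi) and b_k = floor(k * phi^2) = a_k + k, where phi = (1 + sqrt(5))/2 is the golden ratio.
phi = (1 + sqrt(5))/2 = 1.618034
phi^2 = phi + 1 = 2.618034
k = 46
k * phi^2 = 46 * 2.618034 = 120.429563
b_46 = floor(k * phi^2) = 120 (check: a_46 + k = 74 + 46 = 120)

120


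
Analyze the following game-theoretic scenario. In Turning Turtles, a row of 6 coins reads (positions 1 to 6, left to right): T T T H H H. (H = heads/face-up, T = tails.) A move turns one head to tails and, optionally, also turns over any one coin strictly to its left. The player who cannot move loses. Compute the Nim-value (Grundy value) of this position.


Coins: T T T H H H
Key fact: a single head at position k behaves exactly like a Nim heap of size k (turning it to T and optionally flipping a coin at j < k corresponds to moving the heap from k to j, or to 0), and heads combine as a disjunctive sum (two heads at the same place would cancel, matching j XOR j = 0). So the Nim-value is the XOR of the 1-indexed positions of the heads.
Face-up positions (1-indexed): [4, 5, 6]
XOR 0 with 4: 0 XOR 4 = 4
XOR 4 with 5: 4 XOR 5 = 1
XOR 1 with 6: 1 XOR 6 = 7
Nim-value = 7

7


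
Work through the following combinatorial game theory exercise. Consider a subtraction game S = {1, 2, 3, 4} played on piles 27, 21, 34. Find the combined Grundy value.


Subtraction set: {1, 2, 3, 4}
For this subtraction set, G(n) = n mod 5 (period = max + 1 = 5).
Pile 1 (size 27): G(27) = 27 mod 5 = 2
Pile 2 (size 21): G(21) = 21 mod 5 = 1
Pile 3 (size 34): G(34) = 34 mod 5 = 4
Total Grundy value = XOR of all: 2 XOR 1 XOR 4 = 7

7


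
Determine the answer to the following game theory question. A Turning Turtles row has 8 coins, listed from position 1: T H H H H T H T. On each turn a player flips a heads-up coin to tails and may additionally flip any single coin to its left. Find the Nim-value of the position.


Coins: T H H H H T H T
Key fact: a single head at position k behaves exactly like a Nim heap of size k (turning it to T and optionally flipping a coin at j < k corresponds to moving the heap from k to j, or to 0), and heads combine as a disjunctive sum (two heads at the same place would cancel, matching j XOR j = 0). So the Nim-value is the XOR of the 1-indexed positions of the heads.
Face-up positions (1-indexed): [2, 3, 4, 5, 7]
XOR 0 with 2: 0 XOR 2 = 2
XOR 2 with 3: 2 XOR 3 = 1
XOR 1 with 4: 1 XOR 4 = 5
XOR 5 with 5: 5 XOR 5 = 0
XOR 0 with 7: 0 XOR 7 = 7
Nim-value = 7

7


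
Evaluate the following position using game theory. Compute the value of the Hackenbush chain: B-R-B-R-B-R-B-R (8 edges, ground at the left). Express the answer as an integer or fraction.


Edges (from ground): B-R-B-R-B-R-B-R
By Berlekamp's sign-expansion rule, a Blue-Red Hackenbush stalk has the value of the surreal number whose sign sequence is the edge sequence with B -> + and R -> -.
Sign sequence: +-+-+-+-
Trace the sign expansion in the surreal number tree, starting from 0:
Edge 1: B (sign +) -> bounds (0, +inf), value = 1
Edge 2: R (sign -) -> bounds (0, 1), value = 1/2
Edge 3: B (sign +) -> bounds (1/2, 1), value = 3/4
Edge 4: R (sign -) -> bounds (1/2, 3/4), value = 5/8
Edge 5: B (sign +) -> bounds (5/8, 3/4), value = 11/16
Edge 6: R (sign -) -> bounds (5/8, 11/16), value = 21/32
Edge 7: B (sign +) -> bounds (21/32, 11/16), value = 43/64
Edge 8: R (sign -) -> bounds (21/32, 43/64), value = 85/128
Game value = 85/128

85/128


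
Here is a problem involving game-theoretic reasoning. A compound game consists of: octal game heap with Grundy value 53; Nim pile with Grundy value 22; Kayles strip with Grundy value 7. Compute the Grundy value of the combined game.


By the Sprague-Grundy theorem, the Grundy value of a sum of games is the XOR of individual Grundy values.
octal game heap: Grundy value = 53. Running XOR: 0 XOR 53 = 53
Nim pile: Grundy value = 22. Running XOR: 53 XOR 22 = 35
Kayles strip: Grundy value = 7. Running XOR: 35 XOR 7 = 36
The combined Grundy value is 36.

36


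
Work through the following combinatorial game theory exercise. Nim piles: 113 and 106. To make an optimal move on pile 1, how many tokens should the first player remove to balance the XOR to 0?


Piles: 113 and 106
Current XOR: 113 XOR 106 = 27 (non-zero, so this is an N-position).
To make the XOR zero, we need to find a move that balances the piles.
For pile 1 (size 113): target = 113 XOR 27 = 106
We reduce pile 1 from 113 to 106.
Tokens removed: 113 - 106 = 7
Verification: 106 XOR 106 = 0

7


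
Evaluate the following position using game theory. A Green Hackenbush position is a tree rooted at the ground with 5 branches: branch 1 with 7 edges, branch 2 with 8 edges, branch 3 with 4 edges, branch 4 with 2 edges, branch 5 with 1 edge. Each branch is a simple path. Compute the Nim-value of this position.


The tree has 5 branches from the ground vertex.
In Green Hackenbush, the Nim-value of a simple path of length k is k.
Branch 1: length 7, Nim-value = 7
Branch 2: length 8, Nim-value = 8
Branch 3: length 4, Nim-value = 4
Branch 4: length 2, Nim-value = 2
Branch 5: length 1, Nim-value = 1
Total Nim-value = XOR of all branch values:
0 XOR 7 = 7
7 XOR 8 = 15
15 XOR 4 = 11
11 XOR 2 = 9
9 XOR 1 = 8
Nim-value of the tree = 8

8


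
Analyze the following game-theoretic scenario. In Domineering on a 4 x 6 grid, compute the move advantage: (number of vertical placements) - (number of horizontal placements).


Board is 4 x 6 (rows x cols).
Left (vertical) placements: (rows-1) * cols = 3 * 6 = 18
Right (horizontal) placements: rows * (cols-1) = 4 * 5 = 20
Advantage = Left - Right = 18 - 20 = -2

-2


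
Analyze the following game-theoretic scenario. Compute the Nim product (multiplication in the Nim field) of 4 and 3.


Nim multiplication is bilinear over XOR: (u XOR v) * w = (u*w) XOR (v*w).
So we split each operand into its bit components and XOR the pairwise Nim products.
4 = 4 (as XOR of powers of 2).
3 = 1 + 2 (as XOR of powers of 2).
Using the standard Nim-product table on single bits:
  2*2 = 3,   2*4 = 8,   2*8 = 12,
  4*4 = 6,   4*8 = 11,  8*8 = 13,
and  1*x = x (identity), k*l = l*k (commutative).
Pairwise Nim products:
  4 * 1 = 4
  4 * 2 = 8
XOR them: 4 XOR 8 = 12.
Result: 4 * 3 = 12 (in Nim).

12


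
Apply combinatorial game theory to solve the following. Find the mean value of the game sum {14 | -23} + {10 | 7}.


G1 = {14 | -23}, G2 = {10 | 7}
Each is a switch {a | b} with numbers a > b; its mean value is (a + b)/2, and mean value is additive over game sums: m(G1 + G2) = m(G1) + m(G2).
Mean of G1 = (14 + (-23))/2 = -9/2 = -9/2
Mean of G2 = (10 + (7))/2 = 17/2 = 17/2
Mean of G1 + G2 = -9/2 + 17/2 = 4

4


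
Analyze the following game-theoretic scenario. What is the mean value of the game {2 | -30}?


Game = {2 | -30}, a switch {a | b} with numbers a > b.
Its thermograph has left wall a - t and right wall b + t, which meet at t = (a - b)/2, where both equal (a + b)/2. So the mast (mean value) is at (a + b)/2.
Mean = (2 + (-30))/2 = -28/2 = -14

-14


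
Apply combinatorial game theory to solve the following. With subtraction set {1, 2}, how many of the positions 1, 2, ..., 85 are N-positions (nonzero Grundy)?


Subtraction set S = {1, 2}, so G(n) = n mod 3.
G(n) = 0 when n is a multiple of 3.
Multiples of 3 in [1, 85]: 28
N-positions (nonzero Grundy) = 85 - 28 = 57

57


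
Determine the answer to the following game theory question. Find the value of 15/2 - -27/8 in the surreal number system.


x = 15/2, y = -27/8
Converting to common denominator: 8
x = 60/8, y = -27/8
x - y = 15/2 - -27/8 = 87/8

87/8


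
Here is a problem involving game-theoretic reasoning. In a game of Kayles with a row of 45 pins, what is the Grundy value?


Kayles: a move removes 1 or 2 adjacent pins from a contiguous row.
Removing pins from a row of k leaves two independent rows (a, b) with a + b = k - 1 (one pin) or a + b = k - 2 (two pins); an end removal gives a = 0.
By Sprague-Grundy, G(k) = mex{ G(a) XOR G(b) } over all these splits. G(0) = 0.
G(1): splits (0,0):0^0=0 -> mex({0}) = 1
G(2): splits (0,1):0^1=1 (0,0):0^0=0 -> mex({0, 1}) = 2
G(3): splits (0,2):0^2=2 (1,1):1^1=0 (0,1):0^1=1 -> mex({0, 1, 2}) = 3
G(4): splits (0,3):0^3=3 (1,2):1^2=3 (0,2):0^2=2 (1,1):1^1=0 -> mex({0, 2, 3}) = 1
G(5): splits (0,4):0^1=1 (1,3):1^3=2 (2,2):2^2=0 (0,3):0^3=3 (1,2):1^2=3 -> mex({0, 1, 2, 3}) = 4
G(6) = mex({0, 1, 2, 4}) = 3
G(7) = mex({0, 1, 3, 4, 5}) = 2
G(8) = mex({0, 2, 3, 5, 6}) = 1
G(9) = mex({0, 1, 2, 3, 6, 7}) = 4
G(10) = mex({0, 1, 3, 4, 5, 7}) = 2
G(11) = mex({0, 1, 2, 3, 4, 5}) = 6
G(12) = mex({0, 1, 2, 3, 5, 6, 7}) = 4
G(13) = mex({0, 2, 3, 4, 6, 7}) = 1
G(14) = mex({0, 1, 4, 5, 6, 7}) = 2
G(15) = mex({0, 1, 2, 3, 4, 5, 6}) = 7
G(16) = mex({0, 2, 3, 5, 6, 7}) = 1
G(17) = mex({0, 1, 2, 3, 5, 6, 7}) = 4
G(18) = mex({0, 1, 2, 4, 5, 6}) = 3
G(19) = mex({0, 1, 3, 4, 5, 7}) = 2
G(20) = mex({0, 2, 3, 4, 5, 6, 7}) = 1
G(21) = mex({0, 1, 2, 3, 5, 6, 7}) = 4
G(22) = mex({0, 1, 2, 3, 4, 5, 7}) = 6
G(23) = mex({0, 1, 2, 3, 4, 5, 6}) = 7
G(24) = mex({0, 1, 2, 3, 5, 6, 7}) = 4
G(25) = mex({0, 2, 3, 4, 6, 7}) = 1
G(26) = mex({0, 1, 3, 4, 5, 6, 7}) = 2
G(27) = mex({0, 1, 2, 3, 4, 5, 6, 7}) = 8
G(28) = mex({0, 1, 2, 3, 4, 6, 7, 8}) = 5
G(29) = mex({0, 1, 2, 3, 5, 6, 7, 8, 9}) = 4
G(30) = mex({0, 1, 2, 3, 4, 5, 6, 9, 10}) = 7
G(31) = mex({0, 1, 3, 4, 5, 7, 10, 11}) = 2
G(32) = mex({0, 2, 3, 4, 5, 6, 7, 9, 11}) = 1
G(33) = mex({0, 1, 2, 3, 4, 5, 6, 7, 9, 12}) = 8
G(34) = mex({0, 1, 2, 3, 4, 5, 7, 8, 11, 12}) = 6
G(35) = mex({0, 1, 2, 3, 4, 5, 6, 8, 9, 10, 11}) = 7
G(36) = mex({0, 1, 2, 3, 5, 6, 7, 9, 10}) = 4
G(37) = mex({0, 2, 3, 4, 6, 7, 9, 10, 11, 12}) = 1
G(38) = mex({0, 1, 3, 4, 5, 6, 7, 9, 10, 11, 12}) = 2
G(39) = mex({0, 1, 2, 4, 5, 6, 7, 9, 10, 12, 14}) = 3
G(40) = mex({0, 2, 3, 4, 6, 7, 11, 12, 14}) = 1
G(41) = mex({0, 1, 2, 3, 5, 6, 7, 9, 10, 11, 12}) = 4
G(42) = mex({0, 1, 2, 3, 4, 5, 6, 9, 10}) = 7
G(43) = mex({0, 1, 3, 4, 5, 7, 9, 10, 12, 15}) = 2
G(44) = mex({0, 2, 3, 4, 5, 6, 7, 9, 10, 12, 15}) = 1
G(45) = mex({0, 1, 2, 3, 4, 5, 6, 7, 9, 10, 12, 14}) = 8
Therefore G(45) = 8.

8


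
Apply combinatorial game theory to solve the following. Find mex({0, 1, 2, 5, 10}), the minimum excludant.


Set = {0, 1, 2, 5, 10}
0 is in the set.
1 is in the set.
2 is in the set.
3 is NOT in the set. This is the mex.
mex = 3

3


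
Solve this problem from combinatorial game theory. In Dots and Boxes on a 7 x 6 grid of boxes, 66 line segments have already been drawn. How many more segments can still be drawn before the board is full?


Grid: 7 x 6 boxes, i.e. 8 rows and 7 columns of dots.
Horizontal edges: (rows + 1) * cols = 8 * 6 = 48
Vertical edges: rows * (cols + 1) = 7 * 7 = 49
Total edges: 48 + 49 = 97
Edges drawn: 66
Remaining: 97 - 66 = 31

31
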